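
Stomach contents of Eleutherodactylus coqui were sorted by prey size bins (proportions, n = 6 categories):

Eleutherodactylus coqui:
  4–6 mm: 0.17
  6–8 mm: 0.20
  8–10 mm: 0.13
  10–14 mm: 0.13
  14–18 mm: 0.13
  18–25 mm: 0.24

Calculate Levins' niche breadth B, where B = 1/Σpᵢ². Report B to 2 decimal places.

5.64

Σpᵢ² = 0.17² + 0.20² + 0.13² + 0.13² + 0.13² + 0.24² = 0.0289 + 0.0400 + 0.0169 + 0.0169 + 0.0169 + 0.0576 = 0.1772
B = 1 / 0.1772 = 5.6433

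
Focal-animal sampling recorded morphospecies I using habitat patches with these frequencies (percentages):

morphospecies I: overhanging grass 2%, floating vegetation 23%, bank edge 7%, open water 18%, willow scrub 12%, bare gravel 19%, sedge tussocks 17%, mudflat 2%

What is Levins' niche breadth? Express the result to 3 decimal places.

Convert percentages to proportions (divide by 100).
Σpᵢ² = 0.02² + 0.23² + 0.07² + 0.18² + 0.12² + 0.19² + 0.17² + 0.02² = 0.0004 + 0.0529 + 0.0049 + 0.0324 + 0.0144 + 0.0361 + 0.0289 + 0.0004 = 0.1704
B = 1 / 0.1704 = 5.86854

5.869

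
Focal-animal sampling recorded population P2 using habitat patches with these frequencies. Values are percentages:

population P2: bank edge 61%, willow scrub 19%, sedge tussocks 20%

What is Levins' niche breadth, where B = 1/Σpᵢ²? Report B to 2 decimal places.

2.23

Convert percentages to proportions (divide by 100).
Σpᵢ² = 0.61² + 0.19² + 0.20² = 0.3721 + 0.0361 + 0.0400 = 0.4482
B = 1 / 0.4482 = 2.2311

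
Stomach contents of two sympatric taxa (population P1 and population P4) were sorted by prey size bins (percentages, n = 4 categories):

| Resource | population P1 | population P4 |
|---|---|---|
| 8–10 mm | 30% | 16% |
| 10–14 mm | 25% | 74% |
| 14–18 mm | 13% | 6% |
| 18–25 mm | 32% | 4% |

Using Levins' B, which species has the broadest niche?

Convert percentages to proportions (divide by 100).
Σp_P1ᵢ² = 0.30² + 0.25² + 0.13² + 0.32² = 0.0900 + 0.0625 + 0.0169 + 0.1024 = 0.2718
B_P1 = 1 / 0.2718 = 3.6792
Σp_P4ᵢ² = 0.16² + 0.74² + 0.06² + 0.04² = 0.0256 + 0.5476 + 0.0036 + 0.0016 = 0.5784
B_P4 = 1 / 0.5784 = 1.7289
Highest B → broadest niche (most generalist): population P1 (B = 3.68).

population P1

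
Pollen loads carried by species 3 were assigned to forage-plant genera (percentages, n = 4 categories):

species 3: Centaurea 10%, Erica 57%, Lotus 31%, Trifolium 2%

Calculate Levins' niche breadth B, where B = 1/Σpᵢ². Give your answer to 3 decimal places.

Convert percentages to proportions (divide by 100).
Σpᵢ² = 0.10² + 0.57² + 0.31² + 0.02² = 0.0100 + 0.3249 + 0.0961 + 0.0004 = 0.4314
B = 1 / 0.4314 = 2.31803

2.318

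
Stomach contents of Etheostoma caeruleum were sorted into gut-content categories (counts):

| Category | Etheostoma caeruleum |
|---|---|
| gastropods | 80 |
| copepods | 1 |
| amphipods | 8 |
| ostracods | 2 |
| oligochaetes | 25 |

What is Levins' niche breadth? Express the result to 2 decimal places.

1.90

Proportions for Etheostoma caeruleum (n=116): 80/116=0.6897, 1/116=0.0086, 8/116=0.0690, 2/116=0.0172, 25/116=0.2155
Σpᵢ² = 0.6897² + 0.0086² + 0.0690² + 0.0172² + 0.2155² = 0.475686 + 0.000074 + 0.004761 + 0.000296 + 0.046440 = 0.527257
B = 1 / 0.527257 = 1.8966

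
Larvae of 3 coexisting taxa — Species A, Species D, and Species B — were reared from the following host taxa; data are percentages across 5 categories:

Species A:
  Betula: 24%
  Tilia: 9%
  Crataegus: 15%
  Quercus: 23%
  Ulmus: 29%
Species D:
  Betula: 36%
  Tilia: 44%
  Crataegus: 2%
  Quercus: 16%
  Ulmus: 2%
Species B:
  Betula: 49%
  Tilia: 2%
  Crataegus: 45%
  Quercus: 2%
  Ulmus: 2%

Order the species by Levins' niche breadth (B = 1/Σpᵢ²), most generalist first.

Species A > Species D > Species B

Convert percentages to proportions (divide by 100).
Σp_Aᵢ² = 0.24² + 0.09² + 0.15² + 0.23² + 0.29² = 0.0576 + 0.0081 + 0.0225 + 0.0529 + 0.0841 = 0.2252
B_A = 1 / 0.2252 = 4.4405
Σp_Dᵢ² = 0.36² + 0.44² + 0.02² + 0.16² + 0.02² = 0.1296 + 0.1936 + 0.0004 + 0.0256 + 0.0004 = 0.3496
B_D = 1 / 0.3496 = 2.8604
Σp_Bᵢ² = 0.49² + 0.02² + 0.45² + 0.02² + 0.02² = 0.2401 + 0.0004 + 0.2025 + 0.0004 + 0.0004 = 0.4438
B_B = 1 / 0.4438 = 2.2533
Ranking by B (broadest → narrowest): Species A (4.44) > Species D (2.86) > Species B (2.25)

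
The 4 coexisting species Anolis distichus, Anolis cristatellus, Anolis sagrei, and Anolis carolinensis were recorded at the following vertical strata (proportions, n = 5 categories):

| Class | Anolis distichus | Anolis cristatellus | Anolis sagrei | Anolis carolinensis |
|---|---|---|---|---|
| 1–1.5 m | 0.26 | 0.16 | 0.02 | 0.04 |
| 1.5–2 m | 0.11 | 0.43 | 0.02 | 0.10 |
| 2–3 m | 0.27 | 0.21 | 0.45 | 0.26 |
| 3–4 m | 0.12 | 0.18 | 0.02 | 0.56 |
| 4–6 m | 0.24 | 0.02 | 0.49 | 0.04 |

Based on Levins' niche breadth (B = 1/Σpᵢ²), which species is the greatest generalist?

Σp_distᵢ² = 0.26² + 0.11² + 0.27² + 0.12² + 0.24² = 0.0676 + 0.0121 + 0.0729 + 0.0144 + 0.0576 = 0.2246
B_dist = 1 / 0.2246 = 4.4524
Σp_crisᵢ² = 0.16² + 0.43² + 0.21² + 0.18² + 0.02² = 0.0256 + 0.1849 + 0.0441 + 0.0324 + 0.0004 = 0.2874
B_cris = 1 / 0.2874 = 3.4795
Σp_sagrᵢ² = 0.02² + 0.02² + 0.45² + 0.02² + 0.49² = 0.0004 + 0.0004 + 0.2025 + 0.0004 + 0.2401 = 0.4438
B_sagr = 1 / 0.4438 = 2.2533
Σp_caroᵢ² = 0.04² + 0.10² + 0.26² + 0.56² + 0.04² = 0.0016 + 0.0100 + 0.0676 + 0.3136 + 0.0016 = 0.3944
B_caro = 1 / 0.3944 = 2.5355
Highest B → broadest niche (most generalist): Anolis distichus (B = 4.45).

Anolis distichus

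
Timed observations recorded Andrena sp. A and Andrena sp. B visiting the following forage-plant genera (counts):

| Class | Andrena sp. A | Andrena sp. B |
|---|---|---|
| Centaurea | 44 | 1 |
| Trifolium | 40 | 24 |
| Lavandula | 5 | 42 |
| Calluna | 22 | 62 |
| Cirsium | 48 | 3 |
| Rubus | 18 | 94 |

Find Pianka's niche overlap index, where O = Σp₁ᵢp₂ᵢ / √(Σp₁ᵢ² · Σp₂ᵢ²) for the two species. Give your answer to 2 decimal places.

Proportions for Andrena sp. A (n=177): 44/177=0.2486, 40/177=0.2260, 5/177=0.0282, 22/177=0.1243, 48/177=0.2712, 18/177=0.1017
Proportions for Andrena sp. B (n=226): 1/226=0.0044, 24/226=0.1062, 42/226=0.1858, 62/226=0.2743, 3/226=0.0133, 94/226=0.4159
Σ p₁ᵢp₂ᵢ = 0.001094 + 0.024001 + 0.005240 + 0.034095 + 0.003607 + 0.042297 = 0.110334
Σp_1ᵢ² = 0.2486² + 0.2260² + 0.0282² + 0.1243² + 0.2712² + 0.1017² = 0.061802 + 0.051076 + 0.000795 + 0.015450 + 0.073549 + 0.010343 = 0.213015
Σp_2ᵢ² = 0.0044² + 0.1062² + 0.1858² + 0.2743² + 0.0133² + 0.4159² = 0.000019 + 0.011278 + 0.034522 + 0.075240 + 0.000177 + 0.172973 = 0.294209
O = 0.110334 / √(0.213015 × 0.294209) = 0.110334 / 0.2503416 = 0.4407

0.44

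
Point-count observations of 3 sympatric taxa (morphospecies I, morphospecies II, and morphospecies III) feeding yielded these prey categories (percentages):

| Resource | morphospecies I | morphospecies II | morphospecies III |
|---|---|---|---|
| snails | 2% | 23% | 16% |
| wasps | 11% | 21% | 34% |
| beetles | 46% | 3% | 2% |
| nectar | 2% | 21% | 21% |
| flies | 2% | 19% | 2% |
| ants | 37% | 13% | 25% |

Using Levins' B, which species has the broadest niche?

morphospecies II

Convert percentages to proportions (divide by 100).
Σp_Iᵢ² = 0.02² + 0.11² + 0.46² + 0.02² + 0.02² + 0.37² = 0.0004 + 0.0121 + 0.2116 + 0.0004 + 0.0004 + 0.1369 = 0.3618
B_I = 1 / 0.3618 = 2.7640
Σp_IIᵢ² = 0.23² + 0.21² + 0.03² + 0.21² + 0.19² + 0.13² = 0.0529 + 0.0441 + 0.0009 + 0.0441 + 0.0361 + 0.0169 = 0.1950
B_II = 1 / 0.1950 = 5.1282
Σp_IIIᵢ² = 0.16² + 0.34² + 0.02² + 0.21² + 0.02² + 0.25² = 0.0256 + 0.1156 + 0.0004 + 0.0441 + 0.0004 + 0.0625 = 0.2486
B_III = 1 / 0.2486 = 4.0225
Highest B → broadest niche (most generalist): morphospecies II (B = 5.13).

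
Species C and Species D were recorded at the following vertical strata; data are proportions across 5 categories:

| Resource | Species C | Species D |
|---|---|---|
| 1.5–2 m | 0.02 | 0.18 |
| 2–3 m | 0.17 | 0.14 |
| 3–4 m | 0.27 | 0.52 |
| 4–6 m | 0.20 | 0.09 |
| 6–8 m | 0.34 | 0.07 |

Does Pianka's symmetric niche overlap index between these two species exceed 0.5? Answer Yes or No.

Yes

Σ p₁ᵢp₂ᵢ = 0.0036 + 0.0238 + 0.1404 + 0.0180 + 0.0238 = 0.2096
Σp_1ᵢ² = 0.02² + 0.17² + 0.27² + 0.20² + 0.34² = 0.0004 + 0.0289 + 0.0729 + 0.0400 + 0.1156 = 0.2578
Σp_2ᵢ² = 0.18² + 0.14² + 0.52² + 0.09² + 0.07² = 0.0324 + 0.0196 + 0.2704 + 0.0081 + 0.0049 = 0.3354
O = 0.2096 / √(0.2578 × 0.3354) = 0.2096 / 0.29405 = 0.7128
O = 0.7128 > 0.5 → Yes.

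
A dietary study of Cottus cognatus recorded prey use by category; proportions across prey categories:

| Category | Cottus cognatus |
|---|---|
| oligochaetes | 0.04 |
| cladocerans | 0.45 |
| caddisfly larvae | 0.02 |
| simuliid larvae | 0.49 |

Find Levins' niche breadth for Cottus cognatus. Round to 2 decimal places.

2.25

Σpᵢ² = 0.04² + 0.45² + 0.02² + 0.49² = 0.0016 + 0.2025 + 0.0004 + 0.2401 = 0.4446
B = 1 / 0.4446 = 2.2492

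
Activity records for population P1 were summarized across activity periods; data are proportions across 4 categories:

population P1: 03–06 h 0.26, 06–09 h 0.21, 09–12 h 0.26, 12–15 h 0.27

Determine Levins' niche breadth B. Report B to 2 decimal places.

3.97

Σpᵢ² = 0.26² + 0.21² + 0.26² + 0.27² = 0.0676 + 0.0441 + 0.0676 + 0.0729 = 0.2522
B = 1 / 0.2522 = 3.9651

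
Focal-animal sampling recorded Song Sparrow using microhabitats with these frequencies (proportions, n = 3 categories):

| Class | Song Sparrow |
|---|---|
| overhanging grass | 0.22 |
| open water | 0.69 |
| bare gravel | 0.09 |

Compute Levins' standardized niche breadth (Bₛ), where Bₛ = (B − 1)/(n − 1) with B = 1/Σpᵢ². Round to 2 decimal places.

Σpᵢ² = 0.22² + 0.69² + 0.09² = 0.0484 + 0.4761 + 0.0081 = 0.5326
B = 1 / 0.5326 = 1.8776
Bₛ = (B − 1)/(n − 1) = (1.8776 − 1)/(3 − 1) = 0.8776/2 = 0.4388

0.44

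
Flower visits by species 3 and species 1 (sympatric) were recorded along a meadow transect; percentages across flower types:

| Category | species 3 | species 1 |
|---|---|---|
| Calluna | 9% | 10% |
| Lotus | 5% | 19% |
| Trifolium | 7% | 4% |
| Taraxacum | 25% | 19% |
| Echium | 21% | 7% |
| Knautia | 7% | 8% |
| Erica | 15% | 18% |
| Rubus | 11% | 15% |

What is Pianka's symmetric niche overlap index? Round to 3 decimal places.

Convert percentages to proportions (divide by 100).
Σ p₁ᵢp₂ᵢ = 0.0090 + 0.0095 + 0.0028 + 0.0475 + 0.0147 + 0.0056 + 0.0270 + 0.0165 = 0.1326
Σp_1ᵢ² = 0.09² + 0.05² + 0.07² + 0.25² + 0.21² + 0.07² + 0.15² + 0.11² = 0.0081 + 0.0025 + 0.0049 + 0.0625 + 0.0441 + 0.0049 + 0.0225 + 0.0121 = 0.1616
Σp_2ᵢ² = 0.10² + 0.19² + 0.04² + 0.19² + 0.07² + 0.08² + 0.18² + 0.15² = 0.0100 + 0.0361 + 0.0016 + 0.0361 + 0.0049 + 0.0064 + 0.0324 + 0.0225 = 0.1500
O = 0.1326 / √(0.1616 × 0.1500) = 0.1326 / 0.155692 = 0.85168

0.852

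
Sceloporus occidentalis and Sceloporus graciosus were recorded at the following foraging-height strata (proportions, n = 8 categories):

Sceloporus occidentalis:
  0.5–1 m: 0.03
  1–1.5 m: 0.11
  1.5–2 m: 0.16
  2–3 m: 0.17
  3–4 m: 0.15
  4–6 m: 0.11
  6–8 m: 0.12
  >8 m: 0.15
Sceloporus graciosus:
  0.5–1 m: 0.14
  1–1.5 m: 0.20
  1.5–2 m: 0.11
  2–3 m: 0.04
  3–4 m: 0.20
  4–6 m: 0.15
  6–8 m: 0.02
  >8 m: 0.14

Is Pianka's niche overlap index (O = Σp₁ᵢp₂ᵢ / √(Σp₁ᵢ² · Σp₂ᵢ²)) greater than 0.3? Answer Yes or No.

Σ p₁ᵢp₂ᵢ = 0.0042 + 0.0220 + 0.0176 + 0.0068 + 0.0300 + 0.0165 + 0.0024 + 0.0210 = 0.1205
Σp_1ᵢ² = 0.03² + 0.11² + 0.16² + 0.17² + 0.15² + 0.11² + 0.12² + 0.15² = 0.0009 + 0.0121 + 0.0256 + 0.0289 + 0.0225 + 0.0121 + 0.0144 + 0.0225 = 0.1390
Σp_2ᵢ² = 0.14² + 0.20² + 0.11² + 0.04² + 0.20² + 0.15² + 0.02² + 0.14² = 0.0196 + 0.0400 + 0.0121 + 0.0016 + 0.0400 + 0.0225 + 0.0004 + 0.0196 = 0.1558
O = 0.1205 / √(0.1390 × 0.1558) = 0.1205 / 0.14716 = 0.8188
O = 0.8188 > 0.3 → Yes.

Yes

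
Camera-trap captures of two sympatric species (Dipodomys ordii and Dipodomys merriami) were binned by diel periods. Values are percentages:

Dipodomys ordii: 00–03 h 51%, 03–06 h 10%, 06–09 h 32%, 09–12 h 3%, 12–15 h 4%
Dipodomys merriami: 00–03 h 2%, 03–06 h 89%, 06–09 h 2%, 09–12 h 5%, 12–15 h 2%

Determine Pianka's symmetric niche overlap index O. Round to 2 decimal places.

0.20

Convert percentages to proportions (divide by 100).
Σ p₁ᵢp₂ᵢ = 0.0102 + 0.0890 + 0.0064 + 0.0015 + 0.0008 = 0.1079
Σp_1ᵢ² = 0.51² + 0.10² + 0.32² + 0.03² + 0.04² = 0.2601 + 0.0100 + 0.1024 + 0.0009 + 0.0016 = 0.3750
Σp_2ᵢ² = 0.02² + 0.89² + 0.02² + 0.05² + 0.02² = 0.0004 + 0.7921 + 0.0004 + 0.0025 + 0.0004 = 0.7958
O = 0.1079 / √(0.3750 × 0.7958) = 0.1079 / 0.54628 = 0.1975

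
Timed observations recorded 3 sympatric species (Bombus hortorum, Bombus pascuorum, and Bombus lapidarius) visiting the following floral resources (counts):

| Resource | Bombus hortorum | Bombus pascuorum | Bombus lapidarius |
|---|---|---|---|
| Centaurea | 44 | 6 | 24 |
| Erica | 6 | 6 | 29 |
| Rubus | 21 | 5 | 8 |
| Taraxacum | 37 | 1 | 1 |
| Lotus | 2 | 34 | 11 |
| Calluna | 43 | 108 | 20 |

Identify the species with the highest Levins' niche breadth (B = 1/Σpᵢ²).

Bombus lapidarius

Proportions for Bombus hortorum (n=153): 44/153=0.2876, 6/153=0.0392, 21/153=0.1373, 37/153=0.2418, 2/153=0.0131, 43/153=0.2810
Proportions for Bombus pascuorum (n=160): 6/160=0.0375, 6/160=0.0375, 5/160=0.0313, 1/160=0.0063, 34/160=0.2125, 108/160=0.6750
Proportions for Bombus lapidarius (n=93): 24/93=0.2581, 29/93=0.3118, 8/93=0.0860, 1/93=0.0108, 11/93=0.1183, 20/93=0.2151
Σp_hortᵢ² = 0.2876² + 0.0392² + 0.1373² + 0.2418² + 0.0131² + 0.2810² = 0.082714 + 0.001537 + 0.018851 + 0.058467 + 0.000172 + 0.078961 = 0.240702
B_hort = 1 / 0.240702 = 4.1545
Σp_pascᵢ² = 0.0375² + 0.0375² + 0.0313² + 0.0063² + 0.2125² + 0.6750² = 0.001406 + 0.001406 + 0.000980 + 0.000040 + 0.045156 + 0.455625 = 0.504613
B_pasc = 1 / 0.504613 = 1.9817
Σp_lapiᵢ² = 0.2581² + 0.3118² + 0.0860² + 0.0108² + 0.1183² + 0.2151² = 0.066616 + 0.097219 + 0.007396 + 0.000117 + 0.013995 + 0.046268 = 0.231611
B_lapi = 1 / 0.231611 = 4.3176
Highest B → broadest niche (most generalist): Bombus lapidarius (B = 4.32).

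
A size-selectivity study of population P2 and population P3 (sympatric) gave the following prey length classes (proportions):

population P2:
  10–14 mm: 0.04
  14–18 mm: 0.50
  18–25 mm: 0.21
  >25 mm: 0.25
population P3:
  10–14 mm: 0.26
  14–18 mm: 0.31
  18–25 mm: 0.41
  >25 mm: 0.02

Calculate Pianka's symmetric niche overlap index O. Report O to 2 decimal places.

Σ p₁ᵢp₂ᵢ = 0.0104 + 0.1550 + 0.0861 + 0.0050 = 0.2565
Σp_1ᵢ² = 0.04² + 0.50² + 0.21² + 0.25² = 0.0016 + 0.2500 + 0.0441 + 0.0625 = 0.3582
Σp_2ᵢ² = 0.26² + 0.31² + 0.41² + 0.02² = 0.0676 + 0.0961 + 0.1681 + 0.0004 = 0.3322
O = 0.2565 / √(0.3582 × 0.3322) = 0.2565 / 0.34496 = 0.7436

0.74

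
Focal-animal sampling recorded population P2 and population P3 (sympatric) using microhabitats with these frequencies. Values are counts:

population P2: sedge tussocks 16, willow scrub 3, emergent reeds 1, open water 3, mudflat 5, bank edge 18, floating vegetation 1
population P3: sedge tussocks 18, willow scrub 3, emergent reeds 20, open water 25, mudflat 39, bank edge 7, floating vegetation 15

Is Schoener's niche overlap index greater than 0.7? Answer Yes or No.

No

Proportions for population P2 (n=47): 16/47=0.3404, 3/47=0.0638, 1/47=0.0213, 3/47=0.0638, 5/47=0.1064, 18/47=0.3830, 1/47=0.0213
Proportions for population P3 (n=127): 18/127=0.1417, 3/127=0.0236, 20/127=0.1575, 25/127=0.1969, 39/127=0.3071, 7/127=0.0551, 15/127=0.1181
Σ|p₁ᵢ − p₂ᵢ| = 0.1987 + 0.0402 + 0.1362 + 0.1331 + 0.2007 + 0.3279 + 0.0968 = 1.1336
D = 1 − ½ × 1.1336 = 1 − 0.56680 = 0.43320
D = 0.43320 < 0.7 → No.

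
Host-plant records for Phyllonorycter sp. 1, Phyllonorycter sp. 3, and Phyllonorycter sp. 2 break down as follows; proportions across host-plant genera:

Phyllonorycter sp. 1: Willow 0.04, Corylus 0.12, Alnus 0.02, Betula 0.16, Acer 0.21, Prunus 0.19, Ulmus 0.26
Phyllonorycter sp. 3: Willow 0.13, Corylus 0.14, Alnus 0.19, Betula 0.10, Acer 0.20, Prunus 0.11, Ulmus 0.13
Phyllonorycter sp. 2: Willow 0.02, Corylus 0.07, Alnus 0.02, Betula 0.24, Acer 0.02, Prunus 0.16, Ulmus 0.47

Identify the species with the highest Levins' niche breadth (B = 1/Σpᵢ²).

Phyllonorycter sp. 3

Σp_1ᵢ² = 0.04² + 0.12² + 0.02² + 0.16² + 0.21² + 0.19² + 0.26² = 0.0016 + 0.0144 + 0.0004 + 0.0256 + 0.0441 + 0.0361 + 0.0676 = 0.1898
B_1 = 1 / 0.1898 = 5.2687
Σp_3ᵢ² = 0.13² + 0.14² + 0.19² + 0.10² + 0.20² + 0.11² + 0.13² = 0.0169 + 0.0196 + 0.0361 + 0.0100 + 0.0400 + 0.0121 + 0.0169 = 0.1516
B_3 = 1 / 0.1516 = 6.5963
Σp_2ᵢ² = 0.02² + 0.07² + 0.02² + 0.24² + 0.02² + 0.16² + 0.47² = 0.0004 + 0.0049 + 0.0004 + 0.0576 + 0.0004 + 0.0256 + 0.2209 = 0.3102
B_2 = 1 / 0.3102 = 3.2237
Highest B → broadest niche (most generalist): Phyllonorycter sp. 3 (B = 6.60).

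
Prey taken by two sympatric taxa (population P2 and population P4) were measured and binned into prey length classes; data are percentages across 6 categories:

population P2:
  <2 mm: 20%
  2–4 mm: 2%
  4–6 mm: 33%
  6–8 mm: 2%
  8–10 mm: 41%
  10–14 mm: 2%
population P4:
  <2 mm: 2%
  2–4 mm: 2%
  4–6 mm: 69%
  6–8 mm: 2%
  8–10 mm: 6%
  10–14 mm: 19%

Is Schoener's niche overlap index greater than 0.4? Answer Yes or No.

Yes

Convert percentages to proportions (divide by 100).
Σ|p₁ᵢ − p₂ᵢ| = 0.18 + 0.00 + 0.36 + 0.00 + 0.35 + 0.17 = 1.06
D = 1 − ½ × 1.06 = 1 − 0.530 = 0.4700
D = 0.4700 > 0.4 → Yes.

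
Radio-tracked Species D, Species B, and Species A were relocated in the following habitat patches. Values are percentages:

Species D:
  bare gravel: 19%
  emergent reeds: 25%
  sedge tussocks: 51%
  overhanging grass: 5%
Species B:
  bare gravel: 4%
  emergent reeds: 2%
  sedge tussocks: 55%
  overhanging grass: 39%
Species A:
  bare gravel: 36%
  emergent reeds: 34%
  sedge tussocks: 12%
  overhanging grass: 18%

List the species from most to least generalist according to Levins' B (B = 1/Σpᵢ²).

Species A > Species D > Species B

Convert percentages to proportions (divide by 100).
Σp_Dᵢ² = 0.19² + 0.25² + 0.51² + 0.05² = 0.0361 + 0.0625 + 0.2601 + 0.0025 = 0.3612
B_D = 1 / 0.3612 = 2.7685
Σp_Bᵢ² = 0.04² + 0.02² + 0.55² + 0.39² = 0.0016 + 0.0004 + 0.3025 + 0.1521 = 0.4566
B_B = 1 / 0.4566 = 2.1901
Σp_Aᵢ² = 0.36² + 0.34² + 0.12² + 0.18² = 0.1296 + 0.1156 + 0.0144 + 0.0324 = 0.2920
B_A = 1 / 0.2920 = 3.4247
Ranking by B (broadest → narrowest): Species A (3.42) > Species D (2.77) > Species B (2.19)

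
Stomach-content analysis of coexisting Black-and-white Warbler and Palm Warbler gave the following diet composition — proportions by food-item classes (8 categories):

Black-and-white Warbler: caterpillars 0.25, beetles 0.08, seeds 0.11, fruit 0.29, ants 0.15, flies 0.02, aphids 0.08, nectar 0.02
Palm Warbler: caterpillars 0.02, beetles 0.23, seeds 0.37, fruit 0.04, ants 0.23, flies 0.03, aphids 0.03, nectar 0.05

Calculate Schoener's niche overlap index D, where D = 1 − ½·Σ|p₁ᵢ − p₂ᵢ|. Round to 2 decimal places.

Σ|p₁ᵢ − p₂ᵢ| = 0.23 + 0.15 + 0.26 + 0.25 + 0.08 + 0.01 + 0.05 + 0.03 = 1.06
D = 1 − ½ × 1.06 = 1 − 0.530 = 0.4700

0.47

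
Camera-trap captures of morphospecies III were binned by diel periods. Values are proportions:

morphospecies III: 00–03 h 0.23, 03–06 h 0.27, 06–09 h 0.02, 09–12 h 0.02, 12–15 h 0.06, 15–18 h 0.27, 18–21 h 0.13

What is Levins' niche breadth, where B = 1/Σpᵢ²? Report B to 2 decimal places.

4.55

Σpᵢ² = 0.23² + 0.27² + 0.02² + 0.02² + 0.06² + 0.27² + 0.13² = 0.0529 + 0.0729 + 0.0004 + 0.0004 + 0.0036 + 0.0729 + 0.0169 = 0.2200
B = 1 / 0.2200 = 4.5455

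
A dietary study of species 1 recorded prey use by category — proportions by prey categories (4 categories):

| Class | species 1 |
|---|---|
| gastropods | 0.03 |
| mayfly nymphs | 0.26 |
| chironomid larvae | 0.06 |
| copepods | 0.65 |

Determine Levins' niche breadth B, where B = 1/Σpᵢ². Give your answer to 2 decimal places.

2.02

Σpᵢ² = 0.03² + 0.26² + 0.06² + 0.65² = 0.0009 + 0.0676 + 0.0036 + 0.4225 = 0.4946
B = 1 / 0.4946 = 2.0218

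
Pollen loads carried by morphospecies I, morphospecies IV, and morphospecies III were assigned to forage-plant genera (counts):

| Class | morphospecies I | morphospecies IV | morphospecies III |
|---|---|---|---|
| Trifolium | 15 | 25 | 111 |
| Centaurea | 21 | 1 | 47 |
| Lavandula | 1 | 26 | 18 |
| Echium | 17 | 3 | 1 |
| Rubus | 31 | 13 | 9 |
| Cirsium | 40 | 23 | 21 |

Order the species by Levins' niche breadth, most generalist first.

Proportions for morphospecies I (n=125): 15/125=0.1200, 21/125=0.1680, 1/125=0.0080, 17/125=0.1360, 31/125=0.2480, 40/125=0.3200
Proportions for morphospecies IV (n=91): 25/91=0.2747, 1/91=0.0110, 26/91=0.2857, 3/91=0.0330, 13/91=0.1429, 23/91=0.2527
Proportions for morphospecies III (n=207): 111/207=0.5362, 47/207=0.2271, 18/207=0.0870, 1/207=0.0048, 9/207=0.0435, 21/207=0.1014
Σp_Iᵢ² = 0.1200² + 0.1680² + 0.0080² + 0.1360² + 0.2480² + 0.3200² = 0.014400 + 0.028224 + 0.000064 + 0.018496 + 0.061504 + 0.102400 = 0.225088
B_I = 1 / 0.225088 = 4.4427
Σp_IVᵢ² = 0.2747² + 0.0110² + 0.2857² + 0.0330² + 0.1429² + 0.2527² = 0.075460 + 0.000121 + 0.081624 + 0.001089 + 0.020420 + 0.063857 = 0.242571
B_IV = 1 / 0.242571 = 4.1225
Σp_IIIᵢ² = 0.5362² + 0.2271² + 0.0870² + 0.0048² + 0.0435² + 0.1014² = 0.287510 + 0.051574 + 0.007569 + 0.000023 + 0.001892 + 0.010282 = 0.358850
B_III = 1 / 0.358850 = 2.7867
Ranking by B (broadest → narrowest): morphospecies I (4.44) > morphospecies IV (4.12) > morphospecies III (2.79)

morphospecies I > morphospecies IV > morphospecies III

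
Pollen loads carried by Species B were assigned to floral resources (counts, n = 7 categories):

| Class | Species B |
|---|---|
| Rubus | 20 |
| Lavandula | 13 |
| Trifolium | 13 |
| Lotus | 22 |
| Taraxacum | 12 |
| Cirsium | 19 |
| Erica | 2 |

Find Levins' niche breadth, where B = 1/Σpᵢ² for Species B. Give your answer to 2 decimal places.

Proportions for Species B (n=101): 20/101=0.1980, 13/101=0.1287, 13/101=0.1287, 22/101=0.2178, 12/101=0.1188, 19/101=0.1881, 2/101=0.0198
Σpᵢ² = 0.1980² + 0.1287² + 0.1287² + 0.2178² + 0.1188² + 0.1881² + 0.0198² = 0.039204 + 0.016564 + 0.016564 + 0.047437 + 0.014113 + 0.035382 + 0.000392 = 0.169656
B = 1 / 0.169656 = 5.8943

5.89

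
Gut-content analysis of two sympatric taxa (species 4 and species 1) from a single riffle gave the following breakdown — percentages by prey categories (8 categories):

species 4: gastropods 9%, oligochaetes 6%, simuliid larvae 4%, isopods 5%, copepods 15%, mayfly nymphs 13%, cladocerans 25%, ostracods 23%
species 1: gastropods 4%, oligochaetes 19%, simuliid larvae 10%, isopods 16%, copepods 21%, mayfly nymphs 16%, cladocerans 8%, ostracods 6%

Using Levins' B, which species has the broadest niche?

species 1

Convert percentages to proportions (divide by 100).
Σp_4ᵢ² = 0.09² + 0.06² + 0.04² + 0.05² + 0.15² + 0.13² + 0.25² + 0.23² = 0.0081 + 0.0036 + 0.0016 + 0.0025 + 0.0225 + 0.0169 + 0.0625 + 0.0529 = 0.1706
B_4 = 1 / 0.1706 = 5.8617
Σp_1ᵢ² = 0.04² + 0.19² + 0.10² + 0.16² + 0.21² + 0.16² + 0.08² + 0.06² = 0.0016 + 0.0361 + 0.0100 + 0.0256 + 0.0441 + 0.0256 + 0.0064 + 0.0036 = 0.1530
B_1 = 1 / 0.1530 = 6.5359
Highest B → broadest niche (most generalist): species 1 (B = 6.54).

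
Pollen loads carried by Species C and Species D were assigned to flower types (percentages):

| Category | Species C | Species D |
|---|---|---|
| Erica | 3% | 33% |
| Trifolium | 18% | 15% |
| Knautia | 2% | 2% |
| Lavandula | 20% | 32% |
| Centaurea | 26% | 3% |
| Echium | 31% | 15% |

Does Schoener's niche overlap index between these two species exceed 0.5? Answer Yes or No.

Convert percentages to proportions (divide by 100).
Σ|p₁ᵢ − p₂ᵢ| = 0.30 + 0.03 + 0.00 + 0.12 + 0.23 + 0.16 = 0.84
D = 1 − ½ × 0.84 = 1 − 0.420 = 0.5800
D = 0.5800 > 0.5 → Yes.

Yes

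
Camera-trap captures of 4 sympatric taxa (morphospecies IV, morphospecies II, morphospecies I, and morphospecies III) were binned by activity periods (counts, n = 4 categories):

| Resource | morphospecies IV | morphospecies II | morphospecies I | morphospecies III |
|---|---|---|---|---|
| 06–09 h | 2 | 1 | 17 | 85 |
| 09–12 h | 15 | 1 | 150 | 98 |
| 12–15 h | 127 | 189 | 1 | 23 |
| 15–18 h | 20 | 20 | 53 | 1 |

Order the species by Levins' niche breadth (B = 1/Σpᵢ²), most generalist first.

Proportions for morphospecies IV (n=164): 2/164=0.0122, 15/164=0.0915, 127/164=0.7744, 20/164=0.1220
Proportions for morphospecies II (n=211): 1/211=0.0047, 1/211=0.0047, 189/211=0.8957, 20/211=0.0948
Proportions for morphospecies I (n=221): 17/221=0.0769, 150/221=0.6787, 1/221=0.0045, 53/221=0.2398
Proportions for morphospecies III (n=207): 85/207=0.4106, 98/207=0.4734, 23/207=0.1111, 1/207=0.0048
Σp_IVᵢ² = 0.0122² + 0.0915² + 0.7744² + 0.1220² = 0.000149 + 0.008372 + 0.599695 + 0.014884 = 0.623100
B_IV = 1 / 0.623100 = 1.6049
Σp_IIᵢ² = 0.0047² + 0.0047² + 0.8957² + 0.0948² = 0.000022 + 0.000022 + 0.802278 + 0.008987 = 0.811309
B_II = 1 / 0.811309 = 1.2326
Σp_Iᵢ² = 0.0769² + 0.6787² + 0.0045² + 0.2398² = 0.005914 + 0.460634 + 0.000020 + 0.057504 = 0.524072
B_I = 1 / 0.524072 = 1.9081
Σp_IIIᵢ² = 0.4106² + 0.4734² + 0.1111² + 0.0048² = 0.168592 + 0.224108 + 0.012343 + 0.000023 = 0.405066
B_III = 1 / 0.405066 = 2.4687
Ranking by B (broadest → narrowest): morphospecies III (2.47) > morphospecies I (1.91) > morphospecies IV (1.60) > morphospecies II (1.23)

morphospecies III > morphospecies I > morphospecies IV > morphospecies II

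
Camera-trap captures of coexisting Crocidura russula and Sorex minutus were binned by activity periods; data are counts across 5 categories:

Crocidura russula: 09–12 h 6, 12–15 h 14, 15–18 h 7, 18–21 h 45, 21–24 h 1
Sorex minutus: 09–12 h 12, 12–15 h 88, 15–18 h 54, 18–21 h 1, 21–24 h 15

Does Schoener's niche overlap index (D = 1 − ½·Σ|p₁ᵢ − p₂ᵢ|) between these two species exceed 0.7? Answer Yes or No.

Proportions for Crocidura russula (n=73): 6/73=0.0822, 14/73=0.1918, 7/73=0.0959, 45/73=0.6164, 1/73=0.0137
Proportions for Sorex minutus (n=170): 12/170=0.0706, 88/170=0.5176, 54/170=0.3176, 1/170=0.0059, 15/170=0.0882
Σ|p₁ᵢ − p₂ᵢ| = 0.0116 + 0.3258 + 0.2217 + 0.6105 + 0.0745 = 1.2441
D = 1 − ½ × 1.2441 = 1 − 0.62205 = 0.37795
D = 0.37795 < 0.7 → No.

No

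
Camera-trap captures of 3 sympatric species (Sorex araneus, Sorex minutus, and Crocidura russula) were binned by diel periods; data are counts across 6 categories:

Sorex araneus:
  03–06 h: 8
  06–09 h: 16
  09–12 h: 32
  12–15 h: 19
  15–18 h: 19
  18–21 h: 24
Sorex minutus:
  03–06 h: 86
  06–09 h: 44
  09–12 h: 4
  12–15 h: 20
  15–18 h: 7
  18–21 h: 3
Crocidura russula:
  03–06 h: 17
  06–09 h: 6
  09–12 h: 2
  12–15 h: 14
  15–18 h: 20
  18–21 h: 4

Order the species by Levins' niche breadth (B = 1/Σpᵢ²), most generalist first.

Proportions for Sorex araneus (n=118): 8/118=0.0678, 16/118=0.1356, 32/118=0.2712, 19/118=0.1610, 19/118=0.1610, 24/118=0.2034
Proportions for Sorex minutus (n=164): 86/164=0.5244, 44/164=0.2683, 4/164=0.0244, 20/164=0.1220, 7/164=0.0427, 3/164=0.0183
Proportions for Crocidura russula (n=63): 17/63=0.2698, 6/63=0.0952, 2/63=0.0317, 14/63=0.2222, 20/63=0.3175, 4/63=0.0635
Σp_aranᵢ² = 0.0678² + 0.1356² + 0.2712² + 0.1610² + 0.1610² + 0.2034² = 0.004597 + 0.018387 + 0.073549 + 0.025921 + 0.025921 + 0.041372 = 0.189747
B_aran = 1 / 0.189747 = 5.2702
Σp_minuᵢ² = 0.5244² + 0.2683² + 0.0244² + 0.1220² + 0.0427² + 0.0183² = 0.274995 + 0.071985 + 0.000595 + 0.014884 + 0.001823 + 0.000335 = 0.364617
B_minu = 1 / 0.364617 = 2.7426
Σp_russᵢ² = 0.2698² + 0.0952² + 0.0317² + 0.2222² + 0.3175² + 0.0635² = 0.072792 + 0.009063 + 0.001005 + 0.049373 + 0.100806 + 0.004032 = 0.237071
B_russ = 1 / 0.237071 = 4.2181
Ranking by B (broadest → narrowest): Sorex araneus (5.27) > Crocidura russula (4.22) > Sorex minutus (2.74)

Sorex araneus > Crocidura russula > Sorex minutus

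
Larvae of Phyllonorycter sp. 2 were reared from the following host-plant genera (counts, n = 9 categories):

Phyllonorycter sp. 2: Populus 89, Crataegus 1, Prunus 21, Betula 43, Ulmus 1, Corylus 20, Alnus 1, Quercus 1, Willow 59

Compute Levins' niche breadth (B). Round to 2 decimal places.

3.95

Proportions for Phyllonorycter sp. 2 (n=236): 89/236=0.3771, 1/236=0.0042, 21/236=0.0890, 43/236=0.1822, 1/236=0.0042, 20/236=0.0847, 1/236=0.0042, 1/236=0.0042, 59/236=0.2500
Σpᵢ² = 0.3771² + 0.0042² + 0.0890² + 0.1822² + 0.0042² + 0.0847² + 0.0042² + 0.0042² + 0.2500² = 0.142204 + 0.000018 + 0.007921 + 0.033197 + 0.000018 + 0.007174 + 0.000018 + 0.000018 + 0.062500 = 0.253068
B = 1 / 0.253068 = 3.9515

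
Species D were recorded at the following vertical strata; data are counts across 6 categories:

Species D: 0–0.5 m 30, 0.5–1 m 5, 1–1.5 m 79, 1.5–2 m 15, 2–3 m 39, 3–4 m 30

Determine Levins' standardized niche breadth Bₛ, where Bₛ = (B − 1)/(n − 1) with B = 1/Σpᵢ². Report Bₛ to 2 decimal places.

0.60

Proportions for Species D (n=198): 30/198=0.1515, 5/198=0.0253, 79/198=0.3990, 15/198=0.0758, 39/198=0.1970, 30/198=0.1515
Σpᵢ² = 0.1515² + 0.0253² + 0.3990² + 0.0758² + 0.1970² + 0.1515² = 0.022952 + 0.000640 + 0.159201 + 0.005746 + 0.038809 + 0.022952 = 0.250300
B = 1 / 0.250300 = 3.9952
Bₛ = (B − 1)/(n − 1) = (3.9952 − 1)/(6 − 1) = 2.9952/5 = 0.5990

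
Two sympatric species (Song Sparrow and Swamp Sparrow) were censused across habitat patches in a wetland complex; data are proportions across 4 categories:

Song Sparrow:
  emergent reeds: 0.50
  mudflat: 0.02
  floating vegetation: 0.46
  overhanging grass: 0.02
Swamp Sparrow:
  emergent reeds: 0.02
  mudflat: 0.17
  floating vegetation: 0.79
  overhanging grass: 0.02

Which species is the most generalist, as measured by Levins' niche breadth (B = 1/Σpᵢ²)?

Song Sparrow

Σp_Songᵢ² = 0.50² + 0.02² + 0.46² + 0.02² = 0.2500 + 0.0004 + 0.2116 + 0.0004 = 0.4624
B_Song = 1 / 0.4624 = 2.1626
Σp_Swamᵢ² = 0.02² + 0.17² + 0.79² + 0.02² = 0.0004 + 0.0289 + 0.6241 + 0.0004 = 0.6538
B_Swam = 1 / 0.6538 = 1.5295
Highest B → broadest niche (most generalist): Song Sparrow (B = 2.16).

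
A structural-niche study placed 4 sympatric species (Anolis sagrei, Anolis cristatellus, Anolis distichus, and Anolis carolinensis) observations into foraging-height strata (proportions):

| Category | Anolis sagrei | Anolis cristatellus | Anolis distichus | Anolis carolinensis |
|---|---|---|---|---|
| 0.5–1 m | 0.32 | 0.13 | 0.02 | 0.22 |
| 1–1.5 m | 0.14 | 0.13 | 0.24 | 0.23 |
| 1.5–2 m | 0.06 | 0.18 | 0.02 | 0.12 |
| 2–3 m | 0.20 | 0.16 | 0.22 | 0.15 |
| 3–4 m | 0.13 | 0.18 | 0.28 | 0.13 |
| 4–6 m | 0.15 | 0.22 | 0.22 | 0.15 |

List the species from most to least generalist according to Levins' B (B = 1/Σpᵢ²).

Σp_sagrᵢ² = 0.32² + 0.14² + 0.06² + 0.20² + 0.13² + 0.15² = 0.1024 + 0.0196 + 0.0036 + 0.0400 + 0.0169 + 0.0225 = 0.2050
B_sagr = 1 / 0.2050 = 4.8780
Σp_crisᵢ² = 0.13² + 0.13² + 0.18² + 0.16² + 0.18² + 0.22² = 0.0169 + 0.0169 + 0.0324 + 0.0256 + 0.0324 + 0.0484 = 0.1726
B_cris = 1 / 0.1726 = 5.7937
Σp_distᵢ² = 0.02² + 0.24² + 0.02² + 0.22² + 0.28² + 0.22² = 0.0004 + 0.0576 + 0.0004 + 0.0484 + 0.0784 + 0.0484 = 0.2336
B_dist = 1 / 0.2336 = 4.2808
Σp_caroᵢ² = 0.22² + 0.23² + 0.12² + 0.15² + 0.13² + 0.15² = 0.0484 + 0.0529 + 0.0144 + 0.0225 + 0.0169 + 0.0225 = 0.1776
B_caro = 1 / 0.1776 = 5.6306
Ranking by B (broadest → narrowest): Anolis cristatellus (5.79) > Anolis carolinensis (5.63) > Anolis sagrei (4.88) > Anolis distichus (4.28)

Anolis cristatellus > Anolis carolinensis > Anolis sagrei > Anolis distichus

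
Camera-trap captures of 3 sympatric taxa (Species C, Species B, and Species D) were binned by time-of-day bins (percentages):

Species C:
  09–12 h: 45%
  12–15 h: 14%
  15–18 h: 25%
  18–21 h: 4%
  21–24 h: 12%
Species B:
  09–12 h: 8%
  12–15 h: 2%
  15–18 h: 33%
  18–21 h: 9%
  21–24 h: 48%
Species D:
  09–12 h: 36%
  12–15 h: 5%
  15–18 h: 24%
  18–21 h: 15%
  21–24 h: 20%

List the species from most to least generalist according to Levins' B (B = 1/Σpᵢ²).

Convert percentages to proportions (divide by 100).
Σp_Cᵢ² = 0.45² + 0.14² + 0.25² + 0.04² + 0.12² = 0.2025 + 0.0196 + 0.0625 + 0.0016 + 0.0144 = 0.3006
B_C = 1 / 0.3006 = 3.3267
Σp_Bᵢ² = 0.08² + 0.02² + 0.33² + 0.09² + 0.48² = 0.0064 + 0.0004 + 0.1089 + 0.0081 + 0.2304 = 0.3542
B_B = 1 / 0.3542 = 2.8233
Σp_Dᵢ² = 0.36² + 0.05² + 0.24² + 0.15² + 0.20² = 0.1296 + 0.0025 + 0.0576 + 0.0225 + 0.0400 = 0.2522
B_D = 1 / 0.2522 = 3.9651
Ranking by B (broadest → narrowest): Species D (3.97) > Species C (3.33) > Species B (2.82)

Species D > Species C > Species B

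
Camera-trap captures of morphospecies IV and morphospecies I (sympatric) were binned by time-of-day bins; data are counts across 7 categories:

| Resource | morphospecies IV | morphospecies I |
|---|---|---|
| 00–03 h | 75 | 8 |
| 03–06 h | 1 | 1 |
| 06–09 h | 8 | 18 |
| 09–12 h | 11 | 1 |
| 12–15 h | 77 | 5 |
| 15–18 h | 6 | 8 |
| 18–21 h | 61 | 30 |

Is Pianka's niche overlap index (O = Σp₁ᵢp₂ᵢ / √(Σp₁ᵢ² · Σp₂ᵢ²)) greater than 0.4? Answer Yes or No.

Yes

Proportions for morphospecies IV (n=239): 75/239=0.3138, 1/239=0.0042, 8/239=0.0335, 11/239=0.0460, 77/239=0.3222, 6/239=0.0251, 61/239=0.2552
Proportions for morphospecies I (n=71): 8/71=0.1127, 1/71=0.0141, 18/71=0.2535, 1/71=0.0141, 5/71=0.0704, 8/71=0.1127, 30/71=0.4225
Σ p₁ᵢp₂ᵢ = 0.035365 + 0.000059 + 0.008492 + 0.000649 + 0.022683 + 0.002829 + 0.107822 = 0.177899
Σp_1ᵢ² = 0.3138² + 0.0042² + 0.0335² + 0.0460² + 0.3222² + 0.0251² + 0.2552² = 0.098470 + 0.000018 + 0.001122 + 0.002116 + 0.103813 + 0.000630 + 0.065127 = 0.271296
Σp_2ᵢ² = 0.1127² + 0.0141² + 0.2535² + 0.0141² + 0.0704² + 0.1127² + 0.4225² = 0.012701 + 0.000199 + 0.064262 + 0.000199 + 0.004956 + 0.012701 + 0.178506 = 0.273524
O = 0.177899 / √(0.271296 × 0.273524) = 0.177899 / 0.2724077 = 0.6531
O = 0.6531 > 0.4 → Yes.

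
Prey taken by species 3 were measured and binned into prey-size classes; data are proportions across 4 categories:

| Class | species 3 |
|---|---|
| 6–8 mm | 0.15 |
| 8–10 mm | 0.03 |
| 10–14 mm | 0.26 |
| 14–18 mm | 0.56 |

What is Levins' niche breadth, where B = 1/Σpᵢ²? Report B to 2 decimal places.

2.47

Σpᵢ² = 0.15² + 0.03² + 0.26² + 0.56² = 0.0225 + 0.0009 + 0.0676 + 0.3136 = 0.4046
B = 1 / 0.4046 = 2.4716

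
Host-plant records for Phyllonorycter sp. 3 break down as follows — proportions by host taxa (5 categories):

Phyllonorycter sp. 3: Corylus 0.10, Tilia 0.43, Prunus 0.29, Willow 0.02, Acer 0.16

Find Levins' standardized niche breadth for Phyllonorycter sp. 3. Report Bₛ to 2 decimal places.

0.57

Σpᵢ² = 0.10² + 0.43² + 0.29² + 0.02² + 0.16² = 0.0100 + 0.1849 + 0.0841 + 0.0004 + 0.0256 = 0.3050
B = 1 / 0.3050 = 3.2787
Bₛ = (B − 1)/(n − 1) = (3.2787 − 1)/(5 − 1) = 2.2787/4 = 0.5697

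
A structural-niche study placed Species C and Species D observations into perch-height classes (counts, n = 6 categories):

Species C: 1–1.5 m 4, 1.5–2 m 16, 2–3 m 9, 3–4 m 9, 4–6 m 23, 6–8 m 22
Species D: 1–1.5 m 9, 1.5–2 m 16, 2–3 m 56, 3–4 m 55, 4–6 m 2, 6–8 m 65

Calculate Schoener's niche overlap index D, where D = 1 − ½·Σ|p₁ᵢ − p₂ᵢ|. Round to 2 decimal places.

Proportions for Species C (n=83): 4/83=0.0482, 16/83=0.1928, 9/83=0.1084, 9/83=0.1084, 23/83=0.2771, 22/83=0.2651
Proportions for Species D (n=203): 9/203=0.0443, 16/203=0.0788, 56/203=0.2759, 55/203=0.2709, 2/203=0.0099, 65/203=0.3202
Σ|p₁ᵢ − p₂ᵢ| = 0.0039 + 0.1140 + 0.1675 + 0.1625 + 0.2672 + 0.0551 = 0.7702
D = 1 − ½ × 0.7702 = 1 − 0.38510 = 0.61490

0.61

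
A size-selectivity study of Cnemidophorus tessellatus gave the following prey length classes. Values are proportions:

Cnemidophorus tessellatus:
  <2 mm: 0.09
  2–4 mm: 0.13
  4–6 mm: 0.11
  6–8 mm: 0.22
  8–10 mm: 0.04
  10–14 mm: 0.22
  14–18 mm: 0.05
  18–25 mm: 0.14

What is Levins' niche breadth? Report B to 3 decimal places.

6.345

Σpᵢ² = 0.09² + 0.13² + 0.11² + 0.22² + 0.04² + 0.22² + 0.05² + 0.14² = 0.0081 + 0.0169 + 0.0121 + 0.0484 + 0.0016 + 0.0484 + 0.0025 + 0.0196 = 0.1576
B = 1 / 0.1576 = 6.34518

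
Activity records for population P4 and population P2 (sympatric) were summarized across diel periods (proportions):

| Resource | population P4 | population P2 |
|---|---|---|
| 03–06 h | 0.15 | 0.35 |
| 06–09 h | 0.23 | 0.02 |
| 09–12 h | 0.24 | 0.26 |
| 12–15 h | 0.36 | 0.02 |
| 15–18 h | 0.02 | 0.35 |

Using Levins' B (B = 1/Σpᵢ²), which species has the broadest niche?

population P4

Σp_P4ᵢ² = 0.15² + 0.23² + 0.24² + 0.36² + 0.02² = 0.0225 + 0.0529 + 0.0576 + 0.1296 + 0.0004 = 0.2630
B_P4 = 1 / 0.2630 = 3.8023
Σp_P2ᵢ² = 0.35² + 0.02² + 0.26² + 0.02² + 0.35² = 0.1225 + 0.0004 + 0.0676 + 0.0004 + 0.1225 = 0.3134
B_P2 = 1 / 0.3134 = 3.1908
Highest B → broadest niche (most generalist): population P4 (B = 3.80).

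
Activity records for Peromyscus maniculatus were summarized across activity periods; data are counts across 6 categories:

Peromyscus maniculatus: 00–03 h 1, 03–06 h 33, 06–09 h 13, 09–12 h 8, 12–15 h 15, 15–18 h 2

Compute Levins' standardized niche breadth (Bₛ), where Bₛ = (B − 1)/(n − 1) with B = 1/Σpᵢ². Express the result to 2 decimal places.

Proportions for Peromyscus maniculatus (n=72): 1/72=0.0139, 33/72=0.4583, 13/72=0.1806, 8/72=0.1111, 15/72=0.2083, 2/72=0.0278
Σpᵢ² = 0.0139² + 0.4583² + 0.1806² + 0.1111² + 0.2083² + 0.0278² = 0.000193 + 0.210039 + 0.032616 + 0.012343 + 0.043389 + 0.000773 = 0.299353
B = 1 / 0.299353 = 3.3405
Bₛ = (B − 1)/(n − 1) = (3.3405 − 1)/(6 − 1) = 2.3405/5 = 0.4681

0.47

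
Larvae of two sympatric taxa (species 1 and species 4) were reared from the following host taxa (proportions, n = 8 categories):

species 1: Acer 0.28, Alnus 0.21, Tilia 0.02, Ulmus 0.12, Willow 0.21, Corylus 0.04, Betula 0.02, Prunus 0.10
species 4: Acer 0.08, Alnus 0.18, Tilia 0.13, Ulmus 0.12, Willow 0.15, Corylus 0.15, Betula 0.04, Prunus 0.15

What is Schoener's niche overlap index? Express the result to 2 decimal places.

0.71

Σ|p₁ᵢ − p₂ᵢ| = 0.20 + 0.03 + 0.11 + 0.00 + 0.06 + 0.11 + 0.02 + 0.05 = 0.58
D = 1 − ½ × 0.58 = 1 − 0.290 = 0.7100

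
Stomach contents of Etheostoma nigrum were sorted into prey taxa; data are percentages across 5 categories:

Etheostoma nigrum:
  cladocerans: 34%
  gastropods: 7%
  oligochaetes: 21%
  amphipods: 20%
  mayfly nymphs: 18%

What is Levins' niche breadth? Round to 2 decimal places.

Convert percentages to proportions (divide by 100).
Σpᵢ² = 0.34² + 0.07² + 0.21² + 0.20² + 0.18² = 0.1156 + 0.0049 + 0.0441 + 0.0400 + 0.0324 = 0.2370
B = 1 / 0.2370 = 4.2194

4.22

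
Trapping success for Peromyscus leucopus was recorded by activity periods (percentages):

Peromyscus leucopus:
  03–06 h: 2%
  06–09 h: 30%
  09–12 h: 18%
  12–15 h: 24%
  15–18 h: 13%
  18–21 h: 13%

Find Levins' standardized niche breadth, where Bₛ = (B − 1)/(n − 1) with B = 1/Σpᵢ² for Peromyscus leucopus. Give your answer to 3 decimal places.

0.734

Convert percentages to proportions (divide by 100).
Σpᵢ² = 0.02² + 0.30² + 0.18² + 0.24² + 0.13² + 0.13² = 0.0004 + 0.0900 + 0.0324 + 0.0576 + 0.0169 + 0.0169 = 0.2142
B = 1 / 0.2142 = 4.66853
Bₛ = (B − 1)/(n − 1) = (4.66853 − 1)/(6 − 1) = 3.66853/5 = 0.73371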